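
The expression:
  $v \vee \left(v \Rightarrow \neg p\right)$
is always true.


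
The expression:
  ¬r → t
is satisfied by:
  {r: True, t: True}
  {r: True, t: False}
  {t: True, r: False}


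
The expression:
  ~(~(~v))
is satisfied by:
  {v: False}


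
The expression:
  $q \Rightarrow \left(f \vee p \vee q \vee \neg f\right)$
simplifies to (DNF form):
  $\text{True}$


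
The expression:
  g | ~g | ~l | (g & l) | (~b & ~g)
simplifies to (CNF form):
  True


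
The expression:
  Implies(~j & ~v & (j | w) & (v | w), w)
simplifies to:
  True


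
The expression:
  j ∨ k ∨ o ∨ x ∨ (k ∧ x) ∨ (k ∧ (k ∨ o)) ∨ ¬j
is always true.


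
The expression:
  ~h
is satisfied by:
  {h: False}


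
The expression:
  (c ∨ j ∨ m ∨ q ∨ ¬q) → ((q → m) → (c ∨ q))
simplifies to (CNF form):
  c ∨ q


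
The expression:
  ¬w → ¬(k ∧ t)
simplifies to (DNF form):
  w ∨ ¬k ∨ ¬t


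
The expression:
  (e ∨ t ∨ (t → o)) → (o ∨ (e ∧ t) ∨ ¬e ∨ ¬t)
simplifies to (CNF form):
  True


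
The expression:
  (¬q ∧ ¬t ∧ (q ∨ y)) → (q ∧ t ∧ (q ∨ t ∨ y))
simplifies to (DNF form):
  q ∨ t ∨ ¬y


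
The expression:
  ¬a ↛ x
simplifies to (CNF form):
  ¬a ∧ ¬x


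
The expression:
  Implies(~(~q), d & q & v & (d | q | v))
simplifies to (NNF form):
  ~q | (d & v)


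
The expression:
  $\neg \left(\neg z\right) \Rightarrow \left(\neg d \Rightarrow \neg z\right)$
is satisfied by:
  {d: True, z: False}
  {z: False, d: False}
  {z: True, d: True}


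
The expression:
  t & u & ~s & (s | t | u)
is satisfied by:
  {t: True, u: True, s: False}


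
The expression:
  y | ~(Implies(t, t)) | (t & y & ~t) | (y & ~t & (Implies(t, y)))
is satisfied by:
  {y: True}


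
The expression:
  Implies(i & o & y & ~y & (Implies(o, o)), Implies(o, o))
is always true.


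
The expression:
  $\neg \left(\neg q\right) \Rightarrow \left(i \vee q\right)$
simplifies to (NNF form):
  $\text{True}$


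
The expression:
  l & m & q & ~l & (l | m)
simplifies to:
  False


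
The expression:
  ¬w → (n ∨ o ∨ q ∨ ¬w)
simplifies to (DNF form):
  True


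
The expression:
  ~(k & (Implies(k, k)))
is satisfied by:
  {k: False}


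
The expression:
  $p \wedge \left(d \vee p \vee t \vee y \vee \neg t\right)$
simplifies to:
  $p$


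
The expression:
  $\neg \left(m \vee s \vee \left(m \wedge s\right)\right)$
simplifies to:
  $\neg m \wedge \neg s$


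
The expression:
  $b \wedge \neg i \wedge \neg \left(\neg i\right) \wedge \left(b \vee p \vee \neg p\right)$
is never true.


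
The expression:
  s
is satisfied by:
  {s: True}


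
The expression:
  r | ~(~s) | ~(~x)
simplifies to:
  r | s | x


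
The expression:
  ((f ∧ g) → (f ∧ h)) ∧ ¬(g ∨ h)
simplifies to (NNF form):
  ¬g ∧ ¬h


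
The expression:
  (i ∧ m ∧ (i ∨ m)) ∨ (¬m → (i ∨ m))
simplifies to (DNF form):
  i ∨ m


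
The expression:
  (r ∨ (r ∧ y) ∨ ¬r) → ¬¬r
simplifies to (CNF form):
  r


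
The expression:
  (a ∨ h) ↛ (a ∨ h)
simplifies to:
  False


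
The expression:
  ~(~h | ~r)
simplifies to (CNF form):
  h & r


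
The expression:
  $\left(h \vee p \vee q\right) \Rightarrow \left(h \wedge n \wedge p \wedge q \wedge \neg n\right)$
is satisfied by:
  {q: False, p: False, h: False}


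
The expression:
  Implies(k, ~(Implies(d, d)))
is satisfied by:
  {k: False}


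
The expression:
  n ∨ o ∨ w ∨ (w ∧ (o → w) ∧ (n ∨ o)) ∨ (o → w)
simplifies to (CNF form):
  True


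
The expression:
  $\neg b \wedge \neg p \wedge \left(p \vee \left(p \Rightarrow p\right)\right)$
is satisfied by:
  {p: False, b: False}


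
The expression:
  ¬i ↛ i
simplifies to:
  True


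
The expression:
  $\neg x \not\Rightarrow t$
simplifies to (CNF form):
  $\neg t \wedge \neg x$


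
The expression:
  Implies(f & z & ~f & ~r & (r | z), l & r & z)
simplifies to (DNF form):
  True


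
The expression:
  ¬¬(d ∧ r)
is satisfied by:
  {r: True, d: True}


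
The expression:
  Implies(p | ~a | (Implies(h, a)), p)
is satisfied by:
  {p: True}


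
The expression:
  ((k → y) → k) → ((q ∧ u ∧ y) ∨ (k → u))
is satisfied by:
  {u: True, k: False}
  {k: False, u: False}
  {k: True, u: True}


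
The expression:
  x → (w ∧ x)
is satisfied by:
  {w: True, x: False}
  {x: False, w: False}
  {x: True, w: True}


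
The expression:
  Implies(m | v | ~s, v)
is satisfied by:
  {v: True, s: True, m: False}
  {v: True, m: False, s: False}
  {v: True, s: True, m: True}
  {v: True, m: True, s: False}
  {s: True, m: False, v: False}


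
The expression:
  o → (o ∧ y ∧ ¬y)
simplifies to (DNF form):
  ¬o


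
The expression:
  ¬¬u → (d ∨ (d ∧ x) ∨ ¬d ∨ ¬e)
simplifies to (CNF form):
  True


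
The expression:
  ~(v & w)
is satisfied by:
  {w: False, v: False}
  {v: True, w: False}
  {w: True, v: False}


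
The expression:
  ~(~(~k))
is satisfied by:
  {k: False}


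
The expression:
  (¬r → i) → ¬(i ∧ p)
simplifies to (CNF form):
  ¬i ∨ ¬p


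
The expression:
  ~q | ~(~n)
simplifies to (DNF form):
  n | ~q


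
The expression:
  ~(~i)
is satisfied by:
  {i: True}


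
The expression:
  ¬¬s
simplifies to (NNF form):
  s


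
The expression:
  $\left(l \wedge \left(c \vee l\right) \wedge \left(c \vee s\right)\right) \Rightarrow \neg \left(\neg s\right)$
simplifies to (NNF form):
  $s \vee \neg c \vee \neg l$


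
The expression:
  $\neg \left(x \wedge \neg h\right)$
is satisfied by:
  {h: True, x: False}
  {x: False, h: False}
  {x: True, h: True}


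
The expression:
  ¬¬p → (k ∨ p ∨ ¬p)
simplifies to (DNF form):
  True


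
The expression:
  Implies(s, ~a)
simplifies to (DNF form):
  ~a | ~s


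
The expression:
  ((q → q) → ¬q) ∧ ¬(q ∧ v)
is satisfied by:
  {q: False}


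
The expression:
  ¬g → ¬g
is always true.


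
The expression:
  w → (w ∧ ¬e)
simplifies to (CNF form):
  ¬e ∨ ¬w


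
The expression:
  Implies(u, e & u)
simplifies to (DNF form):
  e | ~u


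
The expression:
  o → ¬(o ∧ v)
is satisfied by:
  {v: False, o: False}
  {o: True, v: False}
  {v: True, o: False}


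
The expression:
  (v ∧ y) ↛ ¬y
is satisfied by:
  {y: True, v: True}


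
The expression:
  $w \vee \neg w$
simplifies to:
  $\text{True}$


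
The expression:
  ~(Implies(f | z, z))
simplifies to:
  f & ~z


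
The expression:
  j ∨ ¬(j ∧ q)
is always true.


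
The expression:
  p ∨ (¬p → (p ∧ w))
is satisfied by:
  {p: True}


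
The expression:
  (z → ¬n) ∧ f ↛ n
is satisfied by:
  {f: True, n: False}


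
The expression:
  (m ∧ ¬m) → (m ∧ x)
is always true.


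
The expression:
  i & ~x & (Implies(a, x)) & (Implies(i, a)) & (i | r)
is never true.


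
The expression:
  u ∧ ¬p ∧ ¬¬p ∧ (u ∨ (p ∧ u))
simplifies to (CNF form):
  False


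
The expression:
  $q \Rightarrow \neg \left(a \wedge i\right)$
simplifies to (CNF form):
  $\neg a \vee \neg i \vee \neg q$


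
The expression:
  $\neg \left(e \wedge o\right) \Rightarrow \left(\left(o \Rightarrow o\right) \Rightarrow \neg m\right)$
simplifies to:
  $\left(e \wedge o\right) \vee \neg m$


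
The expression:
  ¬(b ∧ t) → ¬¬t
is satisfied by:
  {t: True}


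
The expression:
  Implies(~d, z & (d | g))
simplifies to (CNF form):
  (d | g) & (d | z)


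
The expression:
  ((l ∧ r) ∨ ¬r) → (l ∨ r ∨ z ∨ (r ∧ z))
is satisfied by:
  {r: True, z: True, l: True}
  {r: True, z: True, l: False}
  {r: True, l: True, z: False}
  {r: True, l: False, z: False}
  {z: True, l: True, r: False}
  {z: True, l: False, r: False}
  {l: True, z: False, r: False}


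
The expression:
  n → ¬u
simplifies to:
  ¬n ∨ ¬u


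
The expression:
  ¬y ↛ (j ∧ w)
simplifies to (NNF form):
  ¬y ∧ (¬j ∨ ¬w)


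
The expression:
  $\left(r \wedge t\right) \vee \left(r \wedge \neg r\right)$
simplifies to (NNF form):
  $r \wedge t$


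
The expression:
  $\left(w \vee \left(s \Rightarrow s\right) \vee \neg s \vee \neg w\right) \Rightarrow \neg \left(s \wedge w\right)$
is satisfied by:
  {s: False, w: False}
  {w: True, s: False}
  {s: True, w: False}


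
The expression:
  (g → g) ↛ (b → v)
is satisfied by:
  {b: True, v: False}


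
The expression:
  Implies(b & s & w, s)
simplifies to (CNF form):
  True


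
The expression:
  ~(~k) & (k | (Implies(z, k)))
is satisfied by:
  {k: True}


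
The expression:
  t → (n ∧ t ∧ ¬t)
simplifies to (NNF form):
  ¬t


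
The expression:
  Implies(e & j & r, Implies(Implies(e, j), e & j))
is always true.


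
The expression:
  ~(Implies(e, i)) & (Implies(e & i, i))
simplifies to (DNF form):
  e & ~i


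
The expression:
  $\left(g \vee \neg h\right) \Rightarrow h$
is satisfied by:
  {h: True}


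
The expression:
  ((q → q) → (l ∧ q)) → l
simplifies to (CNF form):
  True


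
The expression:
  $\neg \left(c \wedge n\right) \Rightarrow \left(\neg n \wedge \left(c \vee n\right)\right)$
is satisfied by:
  {c: True}


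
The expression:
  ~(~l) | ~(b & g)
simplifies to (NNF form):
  l | ~b | ~g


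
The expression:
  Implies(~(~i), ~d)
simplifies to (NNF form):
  ~d | ~i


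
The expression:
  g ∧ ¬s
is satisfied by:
  {g: True, s: False}


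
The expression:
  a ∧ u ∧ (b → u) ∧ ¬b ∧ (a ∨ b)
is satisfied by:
  {a: True, u: True, b: False}


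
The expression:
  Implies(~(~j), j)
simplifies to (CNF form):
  True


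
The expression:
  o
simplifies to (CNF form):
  o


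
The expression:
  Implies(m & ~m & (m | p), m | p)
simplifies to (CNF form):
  True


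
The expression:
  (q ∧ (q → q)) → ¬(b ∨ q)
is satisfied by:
  {q: False}


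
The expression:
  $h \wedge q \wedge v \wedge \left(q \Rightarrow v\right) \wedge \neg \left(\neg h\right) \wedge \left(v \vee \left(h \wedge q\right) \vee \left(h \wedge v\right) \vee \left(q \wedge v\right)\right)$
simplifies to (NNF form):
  $h \wedge q \wedge v$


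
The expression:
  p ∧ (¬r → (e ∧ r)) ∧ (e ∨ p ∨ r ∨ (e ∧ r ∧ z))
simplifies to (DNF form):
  p ∧ r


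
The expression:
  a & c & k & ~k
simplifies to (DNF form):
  False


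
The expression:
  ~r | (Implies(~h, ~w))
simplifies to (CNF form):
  h | ~r | ~w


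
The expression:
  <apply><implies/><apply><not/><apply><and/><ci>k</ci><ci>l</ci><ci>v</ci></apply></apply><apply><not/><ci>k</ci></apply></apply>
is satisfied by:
  {v: True, l: True, k: False}
  {v: True, l: False, k: False}
  {l: True, v: False, k: False}
  {v: False, l: False, k: False}
  {v: True, k: True, l: True}


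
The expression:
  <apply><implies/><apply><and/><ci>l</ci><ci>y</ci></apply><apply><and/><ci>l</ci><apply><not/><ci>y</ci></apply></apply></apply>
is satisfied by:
  {l: False, y: False}
  {y: True, l: False}
  {l: True, y: False}


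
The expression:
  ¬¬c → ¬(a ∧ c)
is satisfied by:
  {c: False, a: False}
  {a: True, c: False}
  {c: True, a: False}


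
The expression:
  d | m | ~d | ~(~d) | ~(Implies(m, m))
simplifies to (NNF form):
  True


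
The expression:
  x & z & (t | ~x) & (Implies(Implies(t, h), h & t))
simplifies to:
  t & x & z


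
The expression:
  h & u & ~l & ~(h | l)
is never true.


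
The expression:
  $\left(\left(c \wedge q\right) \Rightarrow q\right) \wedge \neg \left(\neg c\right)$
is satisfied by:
  {c: True}


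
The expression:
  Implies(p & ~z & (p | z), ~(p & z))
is always true.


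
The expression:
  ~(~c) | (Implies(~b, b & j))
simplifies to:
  b | c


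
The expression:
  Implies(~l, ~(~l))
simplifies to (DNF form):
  l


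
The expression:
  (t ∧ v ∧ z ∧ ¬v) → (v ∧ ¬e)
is always true.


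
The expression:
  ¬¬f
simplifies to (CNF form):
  f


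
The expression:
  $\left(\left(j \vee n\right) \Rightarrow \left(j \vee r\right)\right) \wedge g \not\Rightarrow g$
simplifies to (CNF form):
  $\text{False}$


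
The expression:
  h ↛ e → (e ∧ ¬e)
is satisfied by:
  {e: True, h: False}
  {h: False, e: False}
  {h: True, e: True}


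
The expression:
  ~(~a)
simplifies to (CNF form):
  a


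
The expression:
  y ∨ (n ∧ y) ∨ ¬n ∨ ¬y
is always true.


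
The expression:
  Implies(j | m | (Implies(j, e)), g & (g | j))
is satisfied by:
  {g: True}


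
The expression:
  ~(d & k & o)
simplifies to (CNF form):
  ~d | ~k | ~o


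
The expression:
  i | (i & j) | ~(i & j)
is always true.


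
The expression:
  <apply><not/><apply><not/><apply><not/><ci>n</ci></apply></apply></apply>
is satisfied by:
  {n: False}


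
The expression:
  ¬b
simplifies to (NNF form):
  ¬b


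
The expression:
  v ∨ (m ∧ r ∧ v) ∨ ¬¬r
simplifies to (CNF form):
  r ∨ v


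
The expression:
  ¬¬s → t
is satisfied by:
  {t: True, s: False}
  {s: False, t: False}
  {s: True, t: True}


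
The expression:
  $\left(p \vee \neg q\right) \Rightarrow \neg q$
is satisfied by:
  {p: False, q: False}
  {q: True, p: False}
  {p: True, q: False}


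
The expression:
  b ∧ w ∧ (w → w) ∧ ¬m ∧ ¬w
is never true.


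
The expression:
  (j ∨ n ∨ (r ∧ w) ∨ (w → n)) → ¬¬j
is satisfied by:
  {j: True, w: True, r: False, n: False}
  {j: True, r: False, w: False, n: False}
  {n: True, j: True, w: True, r: False}
  {n: True, j: True, r: False, w: False}
  {j: True, w: True, r: True, n: False}
  {j: True, r: True, w: False, n: False}
  {j: True, n: True, r: True, w: True}
  {j: True, n: True, r: True, w: False}
  {w: True, n: False, r: False, j: False}


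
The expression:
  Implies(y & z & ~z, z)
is always true.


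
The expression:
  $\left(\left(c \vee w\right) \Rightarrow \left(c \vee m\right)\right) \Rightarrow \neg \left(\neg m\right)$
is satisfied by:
  {m: True, w: True, c: False}
  {m: True, c: False, w: False}
  {m: True, w: True, c: True}
  {m: True, c: True, w: False}
  {w: True, c: False, m: False}


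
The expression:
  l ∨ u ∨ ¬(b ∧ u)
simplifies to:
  True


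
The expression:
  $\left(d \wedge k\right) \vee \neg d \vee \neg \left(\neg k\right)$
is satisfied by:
  {k: True, d: False}
  {d: False, k: False}
  {d: True, k: True}


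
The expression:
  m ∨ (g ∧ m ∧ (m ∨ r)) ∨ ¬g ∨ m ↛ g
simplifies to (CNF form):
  m ∨ ¬g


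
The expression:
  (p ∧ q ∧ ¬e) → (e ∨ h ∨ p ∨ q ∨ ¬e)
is always true.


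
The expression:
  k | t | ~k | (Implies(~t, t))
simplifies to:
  True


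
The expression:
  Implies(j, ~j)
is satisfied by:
  {j: False}


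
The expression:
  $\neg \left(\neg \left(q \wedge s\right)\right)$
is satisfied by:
  {s: True, q: True}


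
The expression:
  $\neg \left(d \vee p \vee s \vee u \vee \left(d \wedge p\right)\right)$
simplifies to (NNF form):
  $\neg d \wedge \neg p \wedge \neg s \wedge \neg u$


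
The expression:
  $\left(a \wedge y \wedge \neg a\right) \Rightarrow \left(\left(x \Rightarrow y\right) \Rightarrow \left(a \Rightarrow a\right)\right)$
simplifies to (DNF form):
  $\text{True}$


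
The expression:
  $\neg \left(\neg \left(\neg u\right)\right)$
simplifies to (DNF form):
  $\neg u$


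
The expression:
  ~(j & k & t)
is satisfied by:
  {k: False, t: False, j: False}
  {j: True, k: False, t: False}
  {t: True, k: False, j: False}
  {j: True, t: True, k: False}
  {k: True, j: False, t: False}
  {j: True, k: True, t: False}
  {t: True, k: True, j: False}


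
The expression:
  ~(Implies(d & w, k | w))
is never true.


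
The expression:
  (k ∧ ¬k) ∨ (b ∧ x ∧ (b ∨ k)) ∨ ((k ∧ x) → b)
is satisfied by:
  {b: True, k: False, x: False}
  {k: False, x: False, b: False}
  {b: True, x: True, k: False}
  {x: True, k: False, b: False}
  {b: True, k: True, x: False}
  {k: True, b: False, x: False}
  {b: True, x: True, k: True}


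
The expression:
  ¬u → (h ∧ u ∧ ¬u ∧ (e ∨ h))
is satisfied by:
  {u: True}


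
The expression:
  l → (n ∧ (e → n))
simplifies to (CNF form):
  n ∨ ¬l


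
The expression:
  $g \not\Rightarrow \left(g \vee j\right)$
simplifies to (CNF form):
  $\text{False}$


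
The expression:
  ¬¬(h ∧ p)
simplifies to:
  h ∧ p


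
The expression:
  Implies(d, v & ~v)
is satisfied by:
  {d: False}


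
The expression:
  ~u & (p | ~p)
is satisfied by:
  {u: False}


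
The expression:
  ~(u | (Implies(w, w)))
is never true.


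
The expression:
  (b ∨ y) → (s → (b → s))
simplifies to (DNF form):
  True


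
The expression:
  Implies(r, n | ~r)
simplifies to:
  n | ~r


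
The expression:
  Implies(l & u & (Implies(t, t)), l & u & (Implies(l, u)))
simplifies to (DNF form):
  True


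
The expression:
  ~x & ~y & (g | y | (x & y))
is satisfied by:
  {g: True, x: False, y: False}


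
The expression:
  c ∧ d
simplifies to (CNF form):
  c ∧ d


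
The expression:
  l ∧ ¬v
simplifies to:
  l ∧ ¬v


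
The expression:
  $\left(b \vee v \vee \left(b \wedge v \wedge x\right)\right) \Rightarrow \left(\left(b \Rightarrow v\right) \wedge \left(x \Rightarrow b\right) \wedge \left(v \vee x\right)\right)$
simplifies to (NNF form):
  $\left(b \wedge v\right) \vee \left(\neg b \wedge \neg v\right) \vee \left(\neg b \wedge \neg x\right)$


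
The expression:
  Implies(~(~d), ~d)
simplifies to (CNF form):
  ~d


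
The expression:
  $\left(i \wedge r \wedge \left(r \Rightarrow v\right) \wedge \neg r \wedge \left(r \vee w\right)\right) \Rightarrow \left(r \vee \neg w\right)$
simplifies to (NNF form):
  $\text{True}$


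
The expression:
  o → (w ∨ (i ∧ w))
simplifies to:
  w ∨ ¬o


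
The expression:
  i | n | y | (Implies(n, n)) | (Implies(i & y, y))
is always true.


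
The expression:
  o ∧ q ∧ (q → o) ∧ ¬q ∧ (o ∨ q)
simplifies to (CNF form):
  False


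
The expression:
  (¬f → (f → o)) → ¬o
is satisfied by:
  {o: False}


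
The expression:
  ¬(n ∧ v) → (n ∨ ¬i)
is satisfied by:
  {n: True, i: False}
  {i: False, n: False}
  {i: True, n: True}


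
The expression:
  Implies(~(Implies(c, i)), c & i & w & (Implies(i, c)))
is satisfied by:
  {i: True, c: False}
  {c: False, i: False}
  {c: True, i: True}


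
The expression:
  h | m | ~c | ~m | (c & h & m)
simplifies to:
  True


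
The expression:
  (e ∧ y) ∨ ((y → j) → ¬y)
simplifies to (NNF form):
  e ∨ ¬j ∨ ¬y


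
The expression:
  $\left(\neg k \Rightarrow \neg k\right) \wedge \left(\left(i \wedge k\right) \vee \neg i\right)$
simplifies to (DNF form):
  $k \vee \neg i$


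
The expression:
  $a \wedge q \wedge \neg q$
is never true.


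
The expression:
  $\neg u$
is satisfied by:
  {u: False}


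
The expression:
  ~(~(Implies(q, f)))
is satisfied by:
  {f: True, q: False}
  {q: False, f: False}
  {q: True, f: True}


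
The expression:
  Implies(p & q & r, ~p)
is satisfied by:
  {p: False, q: False, r: False}
  {r: True, p: False, q: False}
  {q: True, p: False, r: False}
  {r: True, q: True, p: False}
  {p: True, r: False, q: False}
  {r: True, p: True, q: False}
  {q: True, p: True, r: False}


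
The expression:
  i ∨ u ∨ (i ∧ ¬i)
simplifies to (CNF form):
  i ∨ u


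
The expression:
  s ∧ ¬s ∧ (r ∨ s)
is never true.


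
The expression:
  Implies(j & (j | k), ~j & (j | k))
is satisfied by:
  {j: False}


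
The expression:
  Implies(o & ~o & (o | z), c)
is always true.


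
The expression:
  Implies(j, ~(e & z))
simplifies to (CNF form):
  ~e | ~j | ~z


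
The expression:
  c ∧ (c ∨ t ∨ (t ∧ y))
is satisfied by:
  {c: True}


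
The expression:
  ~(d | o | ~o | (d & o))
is never true.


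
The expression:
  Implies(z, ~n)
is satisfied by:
  {z: False, n: False}
  {n: True, z: False}
  {z: True, n: False}


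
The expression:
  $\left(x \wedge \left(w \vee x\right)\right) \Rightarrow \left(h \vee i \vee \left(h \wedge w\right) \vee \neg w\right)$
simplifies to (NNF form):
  $h \vee i \vee \neg w \vee \neg x$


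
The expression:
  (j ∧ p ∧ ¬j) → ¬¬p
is always true.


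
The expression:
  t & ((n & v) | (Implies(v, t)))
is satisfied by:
  {t: True}


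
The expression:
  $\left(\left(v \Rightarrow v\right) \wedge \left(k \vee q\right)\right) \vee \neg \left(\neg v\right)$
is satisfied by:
  {k: True, q: True, v: True}
  {k: True, q: True, v: False}
  {k: True, v: True, q: False}
  {k: True, v: False, q: False}
  {q: True, v: True, k: False}
  {q: True, v: False, k: False}
  {v: True, q: False, k: False}


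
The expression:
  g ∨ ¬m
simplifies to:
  g ∨ ¬m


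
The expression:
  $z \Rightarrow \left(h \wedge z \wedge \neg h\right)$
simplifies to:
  $\neg z$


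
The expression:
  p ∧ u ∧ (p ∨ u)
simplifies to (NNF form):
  p ∧ u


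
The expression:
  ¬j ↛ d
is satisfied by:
  {d: True, j: False}
  {j: False, d: False}
  {j: True, d: True}


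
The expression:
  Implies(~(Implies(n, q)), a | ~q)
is always true.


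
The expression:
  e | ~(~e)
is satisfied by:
  {e: True}


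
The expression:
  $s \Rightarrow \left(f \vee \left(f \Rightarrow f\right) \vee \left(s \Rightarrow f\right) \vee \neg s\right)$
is always true.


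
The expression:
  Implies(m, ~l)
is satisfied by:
  {l: False, m: False}
  {m: True, l: False}
  {l: True, m: False}


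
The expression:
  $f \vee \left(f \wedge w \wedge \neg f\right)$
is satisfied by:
  {f: True}


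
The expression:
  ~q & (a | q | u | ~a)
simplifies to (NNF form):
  ~q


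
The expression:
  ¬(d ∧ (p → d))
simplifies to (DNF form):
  ¬d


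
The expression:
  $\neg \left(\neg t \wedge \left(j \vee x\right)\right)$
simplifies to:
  $t \vee \left(\neg j \wedge \neg x\right)$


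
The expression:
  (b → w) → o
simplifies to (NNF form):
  o ∨ (b ∧ ¬w)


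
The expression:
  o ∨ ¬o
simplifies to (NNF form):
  True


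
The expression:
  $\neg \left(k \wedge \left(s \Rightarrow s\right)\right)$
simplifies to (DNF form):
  $\neg k$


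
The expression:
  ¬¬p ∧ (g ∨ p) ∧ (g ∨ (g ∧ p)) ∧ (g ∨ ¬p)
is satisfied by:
  {p: True, g: True}


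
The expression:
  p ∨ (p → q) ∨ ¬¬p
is always true.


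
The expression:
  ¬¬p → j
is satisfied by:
  {j: True, p: False}
  {p: False, j: False}
  {p: True, j: True}


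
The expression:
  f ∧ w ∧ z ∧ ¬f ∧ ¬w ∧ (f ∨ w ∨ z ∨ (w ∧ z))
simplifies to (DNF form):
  False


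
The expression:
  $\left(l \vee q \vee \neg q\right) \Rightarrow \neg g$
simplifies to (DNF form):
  $\neg g$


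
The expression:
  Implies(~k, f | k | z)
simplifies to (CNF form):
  f | k | z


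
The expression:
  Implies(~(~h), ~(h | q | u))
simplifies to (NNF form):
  ~h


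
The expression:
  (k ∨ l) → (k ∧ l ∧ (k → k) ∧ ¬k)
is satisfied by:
  {l: False, k: False}


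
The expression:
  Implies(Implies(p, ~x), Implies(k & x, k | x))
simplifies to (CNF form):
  True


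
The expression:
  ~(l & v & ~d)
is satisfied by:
  {d: True, l: False, v: False}
  {l: False, v: False, d: False}
  {d: True, v: True, l: False}
  {v: True, l: False, d: False}
  {d: True, l: True, v: False}
  {l: True, d: False, v: False}
  {d: True, v: True, l: True}


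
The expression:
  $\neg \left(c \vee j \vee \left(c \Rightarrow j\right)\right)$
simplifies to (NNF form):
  $\text{False}$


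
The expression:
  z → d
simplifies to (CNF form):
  d ∨ ¬z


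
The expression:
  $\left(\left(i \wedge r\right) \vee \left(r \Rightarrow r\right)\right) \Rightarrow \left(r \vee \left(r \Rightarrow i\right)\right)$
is always true.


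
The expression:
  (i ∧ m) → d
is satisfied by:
  {d: True, m: False, i: False}
  {m: False, i: False, d: False}
  {i: True, d: True, m: False}
  {i: True, m: False, d: False}
  {d: True, m: True, i: False}
  {m: True, d: False, i: False}
  {i: True, m: True, d: True}


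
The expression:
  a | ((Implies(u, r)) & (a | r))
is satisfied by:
  {r: True, a: True}
  {r: True, a: False}
  {a: True, r: False}


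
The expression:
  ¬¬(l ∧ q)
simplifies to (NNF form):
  l ∧ q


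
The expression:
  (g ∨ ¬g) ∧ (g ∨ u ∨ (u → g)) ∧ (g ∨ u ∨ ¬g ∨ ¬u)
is always true.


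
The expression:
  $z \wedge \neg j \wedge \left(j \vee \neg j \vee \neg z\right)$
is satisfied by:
  {z: True, j: False}


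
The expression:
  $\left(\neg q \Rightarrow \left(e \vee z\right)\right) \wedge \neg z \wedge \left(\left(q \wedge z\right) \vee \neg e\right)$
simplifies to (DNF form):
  $q \wedge \neg e \wedge \neg z$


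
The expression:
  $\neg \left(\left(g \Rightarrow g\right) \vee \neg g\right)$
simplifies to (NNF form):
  $\text{False}$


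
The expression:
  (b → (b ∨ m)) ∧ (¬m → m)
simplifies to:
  m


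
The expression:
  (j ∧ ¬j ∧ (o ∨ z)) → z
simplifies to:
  True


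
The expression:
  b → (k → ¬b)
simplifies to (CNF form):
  ¬b ∨ ¬k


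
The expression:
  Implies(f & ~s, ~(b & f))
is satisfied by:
  {s: True, b: False, f: False}
  {s: False, b: False, f: False}
  {f: True, s: True, b: False}
  {f: True, s: False, b: False}
  {b: True, s: True, f: False}
  {b: True, s: False, f: False}
  {b: True, f: True, s: True}


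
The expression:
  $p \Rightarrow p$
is always true.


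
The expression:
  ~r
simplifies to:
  ~r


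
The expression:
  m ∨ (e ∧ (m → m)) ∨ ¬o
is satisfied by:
  {m: True, e: True, o: False}
  {m: True, o: False, e: False}
  {e: True, o: False, m: False}
  {e: False, o: False, m: False}
  {m: True, e: True, o: True}
  {m: True, o: True, e: False}
  {e: True, o: True, m: False}


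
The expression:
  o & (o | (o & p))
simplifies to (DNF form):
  o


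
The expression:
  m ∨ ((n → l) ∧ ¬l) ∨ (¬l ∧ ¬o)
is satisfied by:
  {m: True, n: False, l: False, o: False}
  {m: True, o: True, n: False, l: False}
  {m: True, n: True, l: False, o: False}
  {m: True, o: True, n: True, l: False}
  {m: True, l: True, n: False, o: False}
  {m: True, l: True, o: True, n: False}
  {m: True, l: True, n: True, o: False}
  {m: True, o: True, l: True, n: True}
  {o: False, n: False, l: False, m: False}
  {o: True, n: False, l: False, m: False}
  {n: True, o: False, l: False, m: False}


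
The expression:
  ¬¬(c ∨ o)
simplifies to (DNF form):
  c ∨ o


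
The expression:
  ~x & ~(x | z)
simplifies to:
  ~x & ~z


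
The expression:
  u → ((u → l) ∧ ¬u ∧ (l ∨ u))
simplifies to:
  ¬u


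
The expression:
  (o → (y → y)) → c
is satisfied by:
  {c: True}


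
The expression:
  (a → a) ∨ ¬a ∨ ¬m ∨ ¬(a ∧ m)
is always true.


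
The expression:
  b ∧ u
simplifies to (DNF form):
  b ∧ u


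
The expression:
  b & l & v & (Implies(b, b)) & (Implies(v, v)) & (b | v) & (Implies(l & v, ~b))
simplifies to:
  False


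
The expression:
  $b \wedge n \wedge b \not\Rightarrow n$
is never true.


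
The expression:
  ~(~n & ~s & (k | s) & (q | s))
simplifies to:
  n | s | ~k | ~q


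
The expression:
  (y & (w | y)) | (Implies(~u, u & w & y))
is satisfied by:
  {y: True, u: True}
  {y: True, u: False}
  {u: True, y: False}


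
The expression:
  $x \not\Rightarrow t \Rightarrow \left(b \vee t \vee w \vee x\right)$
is always true.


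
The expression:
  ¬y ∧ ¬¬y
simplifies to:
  False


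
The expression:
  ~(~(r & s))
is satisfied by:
  {r: True, s: True}


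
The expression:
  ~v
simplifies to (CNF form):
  ~v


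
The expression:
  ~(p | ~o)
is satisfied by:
  {o: True, p: False}


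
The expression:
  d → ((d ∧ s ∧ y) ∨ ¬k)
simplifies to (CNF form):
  (s ∨ ¬d ∨ ¬k) ∧ (y ∨ ¬d ∨ ¬k)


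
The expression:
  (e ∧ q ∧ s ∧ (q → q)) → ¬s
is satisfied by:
  {s: False, e: False, q: False}
  {q: True, s: False, e: False}
  {e: True, s: False, q: False}
  {q: True, e: True, s: False}
  {s: True, q: False, e: False}
  {q: True, s: True, e: False}
  {e: True, s: True, q: False}


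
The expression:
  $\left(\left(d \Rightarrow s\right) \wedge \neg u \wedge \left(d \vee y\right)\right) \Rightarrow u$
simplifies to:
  $u \vee \left(d \wedge \neg s\right) \vee \left(\neg d \wedge \neg y\right)$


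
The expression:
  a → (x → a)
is always true.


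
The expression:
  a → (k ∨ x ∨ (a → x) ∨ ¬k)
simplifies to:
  True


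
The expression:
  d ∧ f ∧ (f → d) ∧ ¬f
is never true.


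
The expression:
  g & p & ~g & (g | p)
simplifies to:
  False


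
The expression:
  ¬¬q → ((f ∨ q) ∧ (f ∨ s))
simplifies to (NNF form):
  f ∨ s ∨ ¬q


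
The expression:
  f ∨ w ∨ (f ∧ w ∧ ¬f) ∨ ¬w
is always true.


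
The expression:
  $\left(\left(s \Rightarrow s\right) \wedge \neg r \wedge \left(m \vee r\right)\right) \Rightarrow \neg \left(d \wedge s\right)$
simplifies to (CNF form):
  $r \vee \neg d \vee \neg m \vee \neg s$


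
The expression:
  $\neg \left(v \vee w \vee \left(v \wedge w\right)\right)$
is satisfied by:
  {v: False, w: False}


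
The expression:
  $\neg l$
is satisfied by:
  {l: False}


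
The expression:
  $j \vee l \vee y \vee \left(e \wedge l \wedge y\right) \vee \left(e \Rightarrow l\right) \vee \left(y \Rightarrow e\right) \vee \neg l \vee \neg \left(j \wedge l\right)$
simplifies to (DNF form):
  $\text{True}$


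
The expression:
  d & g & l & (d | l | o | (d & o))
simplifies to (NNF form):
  d & g & l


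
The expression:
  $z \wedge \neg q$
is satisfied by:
  {z: True, q: False}


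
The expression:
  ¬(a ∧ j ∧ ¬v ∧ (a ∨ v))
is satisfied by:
  {v: True, a: False, j: False}
  {v: False, a: False, j: False}
  {j: True, v: True, a: False}
  {j: True, v: False, a: False}
  {a: True, v: True, j: False}
  {a: True, v: False, j: False}
  {a: True, j: True, v: True}


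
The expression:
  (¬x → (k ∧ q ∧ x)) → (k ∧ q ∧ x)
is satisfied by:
  {q: True, k: True, x: False}
  {q: True, k: False, x: False}
  {k: True, q: False, x: False}
  {q: False, k: False, x: False}
  {x: True, q: True, k: True}


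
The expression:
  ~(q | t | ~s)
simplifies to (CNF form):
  s & ~q & ~t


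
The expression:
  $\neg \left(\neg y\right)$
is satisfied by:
  {y: True}


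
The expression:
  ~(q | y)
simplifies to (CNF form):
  ~q & ~y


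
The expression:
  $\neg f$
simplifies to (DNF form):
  $\neg f$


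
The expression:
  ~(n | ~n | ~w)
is never true.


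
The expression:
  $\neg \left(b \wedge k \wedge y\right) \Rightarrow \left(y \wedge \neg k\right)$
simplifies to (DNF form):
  $\left(b \wedge y\right) \vee \left(y \wedge \neg k\right)$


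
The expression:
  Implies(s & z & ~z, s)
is always true.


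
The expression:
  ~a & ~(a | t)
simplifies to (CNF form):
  ~a & ~t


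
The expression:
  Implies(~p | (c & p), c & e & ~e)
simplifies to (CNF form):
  p & ~c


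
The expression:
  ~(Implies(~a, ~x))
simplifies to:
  x & ~a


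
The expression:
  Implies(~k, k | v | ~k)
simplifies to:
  True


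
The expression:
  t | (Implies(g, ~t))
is always true.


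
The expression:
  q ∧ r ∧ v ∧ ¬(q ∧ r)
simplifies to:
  False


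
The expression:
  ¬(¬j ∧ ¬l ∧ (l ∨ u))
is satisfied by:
  {l: True, j: True, u: False}
  {l: True, j: False, u: False}
  {j: True, l: False, u: False}
  {l: False, j: False, u: False}
  {l: True, u: True, j: True}
  {l: True, u: True, j: False}
  {u: True, j: True, l: False}


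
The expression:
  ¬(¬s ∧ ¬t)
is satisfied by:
  {t: True, s: True}
  {t: True, s: False}
  {s: True, t: False}


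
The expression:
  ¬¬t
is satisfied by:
  {t: True}


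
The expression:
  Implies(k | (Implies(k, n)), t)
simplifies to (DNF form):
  t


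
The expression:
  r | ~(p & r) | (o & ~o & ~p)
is always true.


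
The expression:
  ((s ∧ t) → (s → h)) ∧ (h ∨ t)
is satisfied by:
  {t: True, h: True, s: False}
  {h: True, s: False, t: False}
  {t: True, h: True, s: True}
  {h: True, s: True, t: False}
  {t: True, s: False, h: False}


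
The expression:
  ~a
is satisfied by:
  {a: False}


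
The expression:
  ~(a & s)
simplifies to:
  ~a | ~s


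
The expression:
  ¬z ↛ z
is always true.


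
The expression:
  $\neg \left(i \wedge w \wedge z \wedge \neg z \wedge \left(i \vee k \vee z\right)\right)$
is always true.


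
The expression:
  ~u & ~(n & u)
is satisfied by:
  {u: False}


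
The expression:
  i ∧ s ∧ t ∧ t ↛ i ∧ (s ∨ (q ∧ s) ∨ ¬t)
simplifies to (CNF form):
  False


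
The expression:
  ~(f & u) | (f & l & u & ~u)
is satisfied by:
  {u: False, f: False}
  {f: True, u: False}
  {u: True, f: False}


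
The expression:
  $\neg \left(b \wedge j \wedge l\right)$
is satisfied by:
  {l: False, b: False, j: False}
  {j: True, l: False, b: False}
  {b: True, l: False, j: False}
  {j: True, b: True, l: False}
  {l: True, j: False, b: False}
  {j: True, l: True, b: False}
  {b: True, l: True, j: False}


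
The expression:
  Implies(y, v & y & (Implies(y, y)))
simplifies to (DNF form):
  v | ~y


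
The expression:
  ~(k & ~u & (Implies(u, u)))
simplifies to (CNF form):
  u | ~k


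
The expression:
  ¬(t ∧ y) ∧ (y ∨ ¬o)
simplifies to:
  (y ∧ ¬t) ∨ (¬o ∧ ¬y)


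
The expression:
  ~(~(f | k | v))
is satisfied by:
  {k: True, v: True, f: True}
  {k: True, v: True, f: False}
  {k: True, f: True, v: False}
  {k: True, f: False, v: False}
  {v: True, f: True, k: False}
  {v: True, f: False, k: False}
  {f: True, v: False, k: False}


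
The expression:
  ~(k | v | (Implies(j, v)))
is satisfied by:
  {j: True, v: False, k: False}


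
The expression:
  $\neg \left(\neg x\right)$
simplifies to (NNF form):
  $x$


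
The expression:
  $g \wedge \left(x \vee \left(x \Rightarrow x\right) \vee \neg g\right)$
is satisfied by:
  {g: True}


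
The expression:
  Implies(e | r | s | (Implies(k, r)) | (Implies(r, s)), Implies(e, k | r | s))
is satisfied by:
  {r: True, s: True, k: True, e: False}
  {r: True, s: True, e: False, k: False}
  {r: True, k: True, e: False, s: False}
  {r: True, e: False, k: False, s: False}
  {s: True, k: True, e: False, r: False}
  {s: True, e: False, k: False, r: False}
  {k: True, s: False, e: False, r: False}
  {s: False, e: False, k: False, r: False}
  {s: True, r: True, e: True, k: True}
  {s: True, r: True, e: True, k: False}
  {r: True, e: True, k: True, s: False}
  {r: True, e: True, s: False, k: False}
  {k: True, e: True, s: True, r: False}
  {e: True, s: True, r: False, k: False}
  {e: True, k: True, r: False, s: False}


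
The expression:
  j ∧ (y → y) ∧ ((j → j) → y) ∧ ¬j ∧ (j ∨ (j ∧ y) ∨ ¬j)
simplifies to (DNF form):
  False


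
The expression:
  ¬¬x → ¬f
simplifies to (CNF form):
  ¬f ∨ ¬x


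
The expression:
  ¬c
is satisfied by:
  {c: False}


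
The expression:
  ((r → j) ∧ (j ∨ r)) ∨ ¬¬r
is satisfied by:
  {r: True, j: True}
  {r: True, j: False}
  {j: True, r: False}


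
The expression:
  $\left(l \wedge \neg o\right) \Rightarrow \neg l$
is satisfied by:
  {o: True, l: False}
  {l: False, o: False}
  {l: True, o: True}


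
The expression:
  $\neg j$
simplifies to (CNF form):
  $\neg j$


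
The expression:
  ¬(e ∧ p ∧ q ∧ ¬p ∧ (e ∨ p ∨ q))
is always true.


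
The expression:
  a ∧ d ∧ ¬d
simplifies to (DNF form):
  False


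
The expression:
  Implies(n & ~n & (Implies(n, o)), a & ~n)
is always true.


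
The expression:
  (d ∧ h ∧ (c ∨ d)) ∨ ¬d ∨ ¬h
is always true.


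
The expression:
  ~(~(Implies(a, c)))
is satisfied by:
  {c: True, a: False}
  {a: False, c: False}
  {a: True, c: True}


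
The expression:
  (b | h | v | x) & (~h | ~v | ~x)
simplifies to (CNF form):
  (h | v | ~h) & (b | h | v | x) & (h | ~h | ~x) & (v | ~h | ~v) & (b | h | v | ~h) & (b | h | x | ~x) & (b | v | x | ~v) & (h | v | x | ~h) & (~h | ~v | ~x) & (b | h | ~h | ~x) & (b | v | ~h | ~v) & (b | x | ~v | ~x) & (h | x | ~h | ~x) & (v | x | ~h | ~v) & (b | ~h | ~v | ~x) & (x | ~h | ~v | ~x)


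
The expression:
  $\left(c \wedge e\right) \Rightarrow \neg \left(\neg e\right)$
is always true.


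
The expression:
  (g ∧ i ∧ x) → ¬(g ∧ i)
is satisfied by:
  {g: False, x: False, i: False}
  {i: True, g: False, x: False}
  {x: True, g: False, i: False}
  {i: True, x: True, g: False}
  {g: True, i: False, x: False}
  {i: True, g: True, x: False}
  {x: True, g: True, i: False}


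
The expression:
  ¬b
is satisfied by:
  {b: False}


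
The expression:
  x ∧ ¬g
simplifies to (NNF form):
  x ∧ ¬g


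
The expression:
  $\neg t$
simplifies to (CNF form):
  $\neg t$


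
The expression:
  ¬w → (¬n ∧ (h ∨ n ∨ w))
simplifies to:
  w ∨ (h ∧ ¬n)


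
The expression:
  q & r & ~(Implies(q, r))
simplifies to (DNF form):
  False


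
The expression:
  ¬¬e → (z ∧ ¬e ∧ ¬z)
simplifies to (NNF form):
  ¬e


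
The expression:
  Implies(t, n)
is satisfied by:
  {n: True, t: False}
  {t: False, n: False}
  {t: True, n: True}


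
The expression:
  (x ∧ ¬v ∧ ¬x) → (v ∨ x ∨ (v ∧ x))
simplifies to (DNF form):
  True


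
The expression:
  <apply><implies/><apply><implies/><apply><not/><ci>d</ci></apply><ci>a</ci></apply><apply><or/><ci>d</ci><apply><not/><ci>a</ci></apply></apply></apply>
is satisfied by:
  {d: True, a: False}
  {a: False, d: False}
  {a: True, d: True}


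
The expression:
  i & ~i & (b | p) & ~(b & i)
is never true.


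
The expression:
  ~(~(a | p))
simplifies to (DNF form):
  a | p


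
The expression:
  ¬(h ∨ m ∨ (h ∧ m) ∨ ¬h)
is never true.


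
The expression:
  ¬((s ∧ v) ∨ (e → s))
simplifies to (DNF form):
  e ∧ ¬s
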